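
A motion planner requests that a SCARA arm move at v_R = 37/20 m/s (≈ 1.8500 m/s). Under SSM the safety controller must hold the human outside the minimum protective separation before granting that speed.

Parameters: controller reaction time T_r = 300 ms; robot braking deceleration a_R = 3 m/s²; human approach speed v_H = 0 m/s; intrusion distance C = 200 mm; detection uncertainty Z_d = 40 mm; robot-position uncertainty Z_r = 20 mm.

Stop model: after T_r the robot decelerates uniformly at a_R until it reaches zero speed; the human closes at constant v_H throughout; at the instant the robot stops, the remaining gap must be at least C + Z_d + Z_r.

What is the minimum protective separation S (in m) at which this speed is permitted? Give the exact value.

T_s = v_R/a_R = (37/20)/3 = 0.6167 s
robot in T_r: 1.8500·0.3000 = 0.5550 m
braking distance = 1.8500²/(2·3.0000) = 0.5704 m
human closes 0.0000·0.9167 = 0.0000 m
residual clearance needed = 0.2000+0.0400+0.0200 = 0.2600 m
S_min ≈ 0.5550+0.5704+0.0000+0.2600  ⇒  S_min = 133/96 m

S_min = 133/96 m = 1.3854 m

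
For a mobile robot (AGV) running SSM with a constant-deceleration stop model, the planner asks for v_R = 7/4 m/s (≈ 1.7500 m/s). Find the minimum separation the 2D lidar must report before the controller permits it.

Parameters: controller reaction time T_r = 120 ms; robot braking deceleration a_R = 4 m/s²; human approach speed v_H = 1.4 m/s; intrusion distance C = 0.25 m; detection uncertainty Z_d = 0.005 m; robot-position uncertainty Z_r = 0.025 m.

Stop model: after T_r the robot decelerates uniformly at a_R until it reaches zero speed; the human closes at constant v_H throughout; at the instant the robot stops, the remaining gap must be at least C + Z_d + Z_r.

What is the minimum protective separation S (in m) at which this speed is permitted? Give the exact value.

T_s = v_R/a_R = (7/4)/4 = 0.4375 s
reaction-phase robot travel = 1.7500·0.1200 = 0.2100 m
robot under decel: 1.7500²/(2·4.0000) = 0.3828 m
human closes 1.4000·0.5575 = 0.7805 m
residual clearance needed = 0.2500+0.0050+0.0250 = 0.2800 m
S_min ≈ 0.2100+0.3828+0.7805+0.2800  ⇒  S_min = 26453/16000 m

S_min = 26453/16000 m = 1.6533 m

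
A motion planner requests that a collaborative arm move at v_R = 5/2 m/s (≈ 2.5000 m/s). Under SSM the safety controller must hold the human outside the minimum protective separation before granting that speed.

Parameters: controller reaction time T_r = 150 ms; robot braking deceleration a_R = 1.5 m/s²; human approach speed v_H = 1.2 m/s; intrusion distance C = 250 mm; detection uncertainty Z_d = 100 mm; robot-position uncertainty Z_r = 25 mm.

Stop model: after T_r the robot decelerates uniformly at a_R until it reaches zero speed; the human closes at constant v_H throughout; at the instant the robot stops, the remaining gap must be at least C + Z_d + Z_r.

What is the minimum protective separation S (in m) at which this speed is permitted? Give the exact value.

stop time T_s = (5/2)/(3/2) = 1.6667 s
reaction-phase robot travel = 2.5000·0.1500 = 0.3750 m
braking distance = 2.5000²/(2·1.5000) = 2.0833 m
person approaches 1.2000·(0.1500+1.6667) = 2.1800 m
residual clearance needed = 0.2500+0.1000+0.0250 = 0.3750 m
S_min ≈ 0.3750+2.0833+2.1800+0.3750  ⇒  S_min = 376/75 m

S_min = 376/75 m = 5.0133 m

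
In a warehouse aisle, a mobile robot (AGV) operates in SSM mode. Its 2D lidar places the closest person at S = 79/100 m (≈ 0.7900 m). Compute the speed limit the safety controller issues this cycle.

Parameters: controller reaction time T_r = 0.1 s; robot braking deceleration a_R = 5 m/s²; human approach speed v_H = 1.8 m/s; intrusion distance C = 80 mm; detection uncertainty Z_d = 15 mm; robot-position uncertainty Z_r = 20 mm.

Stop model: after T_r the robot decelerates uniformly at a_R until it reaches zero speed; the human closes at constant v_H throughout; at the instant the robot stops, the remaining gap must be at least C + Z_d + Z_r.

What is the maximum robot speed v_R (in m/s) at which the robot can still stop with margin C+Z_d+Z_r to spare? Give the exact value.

v_R_max = 9/10 m/s = 0.9000 m/s

at the boundary: (1/10)·v² + (23/50)·v + (-99/200) = 0
  disc = (23/50)² − 4·(1/10)·(-99/200) = 256/625 ; √disc = 16/25
  v_R = (−(23/50) + 16/25) / (2·(1/10)) = 9/10 m/s
check:
stop time T_s = (9/10)/5 = 0.1800 s
robot in T_r: 0.9000·0.1000 = 0.0900 m
braking distance = 0.9000²/(2·5.0000) = 0.0810 m
person approaches 1.8000·(0.1000+0.1800) = 0.5040 m
margins: 0.0800+0.0150+0.0200 = 0.1150 m
sum ≈ 0.0900+0.0810+0.5040+0.1150 ≈ 0.7900 m = S ✓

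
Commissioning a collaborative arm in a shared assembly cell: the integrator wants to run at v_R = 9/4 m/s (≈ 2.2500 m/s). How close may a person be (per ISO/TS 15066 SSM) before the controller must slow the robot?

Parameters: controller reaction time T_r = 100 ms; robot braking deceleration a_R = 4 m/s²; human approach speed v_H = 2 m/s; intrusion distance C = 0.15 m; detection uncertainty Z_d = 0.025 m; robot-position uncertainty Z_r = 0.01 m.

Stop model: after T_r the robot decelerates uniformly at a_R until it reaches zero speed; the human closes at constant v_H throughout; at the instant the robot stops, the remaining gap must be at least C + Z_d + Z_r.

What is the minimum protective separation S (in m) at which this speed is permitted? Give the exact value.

stop time T_s = (9/4)/4 = 0.5625 s
reaction-phase robot travel = 2.2500·0.1000 = 0.2250 m
robot covers 2.2500·0.5625 − ½·4.0000·0.5625² = 0.6328 m while stopping
human over T_r+T_s: 2.0000·(0.1000+0.5625) = 1.3250 m
C+Z_d+Z_r = 0.1500+0.0250+0.0100 = 0.1850 m
S_min ≈ 0.2250+0.6328+1.3250+0.1850  ⇒  S_min = 7577/3200 m

S_min = 7577/3200 m = 2.3678 m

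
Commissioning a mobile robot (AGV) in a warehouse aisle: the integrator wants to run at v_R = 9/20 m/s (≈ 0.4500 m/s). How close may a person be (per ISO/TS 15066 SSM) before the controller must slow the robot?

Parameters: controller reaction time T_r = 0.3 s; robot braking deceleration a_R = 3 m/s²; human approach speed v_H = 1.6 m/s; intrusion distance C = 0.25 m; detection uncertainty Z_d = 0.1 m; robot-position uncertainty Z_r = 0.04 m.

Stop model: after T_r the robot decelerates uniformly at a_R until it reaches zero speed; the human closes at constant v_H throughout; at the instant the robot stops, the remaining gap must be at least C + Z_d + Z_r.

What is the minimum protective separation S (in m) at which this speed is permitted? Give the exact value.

braking lasts T_s = (9/20)/3 = 0.1500 s
reaction-phase robot travel = 0.4500·0.3000 = 0.1350 m
robot under decel: 0.4500²/(2·3.0000) = 0.0338 m
human closes 1.6000·0.4500 = 0.7200 m
C+Z_d+Z_r = 0.2500+0.1000+0.0400 = 0.3900 m
S_min ≈ 0.1350+0.0338+0.7200+0.3900  ⇒  S_min = 1023/800 m

S_min = 1023/800 m = 1.2788 m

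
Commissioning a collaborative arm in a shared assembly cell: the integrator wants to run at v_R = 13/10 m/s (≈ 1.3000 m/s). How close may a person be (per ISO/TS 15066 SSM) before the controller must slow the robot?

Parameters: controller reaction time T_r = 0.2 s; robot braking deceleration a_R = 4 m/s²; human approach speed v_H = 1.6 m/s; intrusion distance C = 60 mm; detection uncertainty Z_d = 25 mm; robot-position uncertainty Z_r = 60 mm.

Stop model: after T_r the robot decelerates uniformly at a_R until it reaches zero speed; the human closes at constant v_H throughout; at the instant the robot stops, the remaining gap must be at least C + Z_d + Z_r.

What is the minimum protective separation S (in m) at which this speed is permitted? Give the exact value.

S_min = 233/160 m = 1.4563 m

braking lasts T_s = (13/10)/4 = 0.3250 s
reaction-phase robot travel = 1.3000·0.2000 = 0.2600 m
braking distance = 1.3000²/(2·4.0000) = 0.2112 m
person approaches 1.6000·(0.2000+0.3250) = 0.8400 m
C+Z_d+Z_r = 0.0600+0.0250+0.0600 = 0.1450 m
S_min ≈ 0.2600+0.2112+0.8400+0.1450  ⇒  S_min = 233/160 m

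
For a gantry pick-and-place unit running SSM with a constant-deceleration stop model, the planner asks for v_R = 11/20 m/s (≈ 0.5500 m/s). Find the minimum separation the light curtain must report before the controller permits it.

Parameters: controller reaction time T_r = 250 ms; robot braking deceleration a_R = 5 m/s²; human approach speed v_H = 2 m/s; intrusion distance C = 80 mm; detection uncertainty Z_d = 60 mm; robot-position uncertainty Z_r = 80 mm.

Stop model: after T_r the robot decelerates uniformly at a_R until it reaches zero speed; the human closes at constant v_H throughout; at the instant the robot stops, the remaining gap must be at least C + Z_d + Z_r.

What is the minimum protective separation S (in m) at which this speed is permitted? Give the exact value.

T_s = v_R/a_R = (11/20)/5 = 0.1100 s
reaction-phase robot travel = 0.5500·0.2500 = 0.1375 m
robot covers 0.5500·0.1100 − ½·5.0000·0.1100² = 0.0302 m while stopping
human over T_r+T_s: 2.0000·(0.2500+0.1100) = 0.7200 m
residual clearance needed = 0.0800+0.0600+0.0800 = 0.2200 m
S_min ≈ 0.1375+0.0302+0.7200+0.2200  ⇒  S_min = 4431/4000 m

S_min = 4431/4000 m = 1.1078 m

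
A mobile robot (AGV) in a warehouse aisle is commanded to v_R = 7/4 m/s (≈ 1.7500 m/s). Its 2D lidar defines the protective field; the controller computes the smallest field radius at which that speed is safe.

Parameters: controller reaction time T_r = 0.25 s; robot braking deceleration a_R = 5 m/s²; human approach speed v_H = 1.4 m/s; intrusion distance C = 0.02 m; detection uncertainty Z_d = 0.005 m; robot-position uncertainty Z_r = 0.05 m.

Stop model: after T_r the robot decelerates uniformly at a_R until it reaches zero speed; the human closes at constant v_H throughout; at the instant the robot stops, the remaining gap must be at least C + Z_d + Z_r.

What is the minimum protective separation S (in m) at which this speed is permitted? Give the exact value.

braking lasts T_s = (7/4)/5 = 0.3500 s
robot covers v_R·T_r = 1.7500·0.2500 = 0.4375 m before braking
braking distance = 1.7500²/(2·5.0000) = 0.3063 m
person approaches 1.4000·(0.2500+0.3500) = 0.8400 m
residual clearance needed = 0.0200+0.0050+0.0500 = 0.0750 m
S_min ≈ 0.4375+0.3063+0.8400+0.0750  ⇒  S_min = 1327/800 m

S_min = 1327/800 m = 1.6587 m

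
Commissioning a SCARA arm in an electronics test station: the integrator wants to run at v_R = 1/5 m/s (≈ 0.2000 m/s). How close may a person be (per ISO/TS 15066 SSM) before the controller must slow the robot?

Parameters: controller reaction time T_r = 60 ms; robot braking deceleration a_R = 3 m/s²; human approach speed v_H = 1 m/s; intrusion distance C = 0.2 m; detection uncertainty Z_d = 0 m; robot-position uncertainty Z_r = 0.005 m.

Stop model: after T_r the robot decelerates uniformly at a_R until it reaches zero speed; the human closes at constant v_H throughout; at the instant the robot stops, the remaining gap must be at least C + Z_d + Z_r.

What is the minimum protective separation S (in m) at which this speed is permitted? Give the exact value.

S_min = 1051/3000 m = 0.3503 m

T_s = v_R/a_R = (1/5)/3 = 0.0667 s
robot in T_r: 0.2000·0.0600 = 0.0120 m
robot under decel: 0.2000²/(2·3.0000) = 0.0067 m
human over T_r+T_s: 1.0000·(0.0600+0.0667) = 0.1267 m
margins: 0.2000+0.0000+0.0050 = 0.2050 m
S_min ≈ 0.0120+0.0067+0.1267+0.2050  ⇒  S_min = 1051/3000 m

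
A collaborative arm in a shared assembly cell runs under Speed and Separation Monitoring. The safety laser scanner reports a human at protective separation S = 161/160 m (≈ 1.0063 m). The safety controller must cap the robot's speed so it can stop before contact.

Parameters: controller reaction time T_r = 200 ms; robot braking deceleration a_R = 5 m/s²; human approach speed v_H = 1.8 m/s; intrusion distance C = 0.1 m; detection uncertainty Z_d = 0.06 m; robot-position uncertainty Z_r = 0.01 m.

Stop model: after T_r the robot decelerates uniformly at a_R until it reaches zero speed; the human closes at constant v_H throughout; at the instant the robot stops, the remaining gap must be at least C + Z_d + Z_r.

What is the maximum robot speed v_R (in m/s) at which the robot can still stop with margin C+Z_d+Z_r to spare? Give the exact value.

quadratic (1/10)·v² + (14/25)·v + (-381/800) = 0
  disc = (14/25)² − 4·(1/10)·(-381/800) = 5041/10000 ; √disc = 71/100
  v_R = (−(14/25) + 71/100) / (2·(1/10)) = 3/4 m/s
check:
T_s = v_R/a_R = (3/4)/5 = 0.1500 s
reaction-phase robot travel = 0.7500·0.2000 = 0.1500 m
braking distance = 0.7500²/(2·5.0000) = 0.0563 m
person approaches 1.8000·(0.2000+0.1500) = 0.6300 m
margins: 0.1000+0.0600+0.0100 = 0.1700 m
sum ≈ 0.1500+0.0563+0.6300+0.1700 ≈ 1.0063 m = S ✓

v_R_max = 3/4 m/s = 0.7500 m/s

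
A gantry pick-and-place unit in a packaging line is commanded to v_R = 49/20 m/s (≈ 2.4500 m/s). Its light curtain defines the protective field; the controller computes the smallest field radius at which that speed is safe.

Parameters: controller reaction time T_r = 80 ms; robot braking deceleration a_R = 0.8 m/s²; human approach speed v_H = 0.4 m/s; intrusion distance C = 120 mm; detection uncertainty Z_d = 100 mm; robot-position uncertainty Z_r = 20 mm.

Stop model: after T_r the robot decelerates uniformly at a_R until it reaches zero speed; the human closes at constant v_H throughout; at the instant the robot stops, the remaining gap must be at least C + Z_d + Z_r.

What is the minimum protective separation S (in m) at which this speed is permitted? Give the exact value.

T_s = v_R/a_R = (49/20)/(4/5) = 3.0625 s
robot in T_r: 2.4500·0.0800 = 0.1960 m
robot under decel: 2.4500²/(2·0.8000) = 3.7516 m
human closes 0.4000·3.1425 = 1.2570 m
C+Z_d+Z_r = 0.1200+0.1000+0.0200 = 0.2400 m
S_min ≈ 0.1960+3.7516+1.2570+0.2400  ⇒  S_min = 87113/16000 m

S_min = 87113/16000 m = 5.4446 m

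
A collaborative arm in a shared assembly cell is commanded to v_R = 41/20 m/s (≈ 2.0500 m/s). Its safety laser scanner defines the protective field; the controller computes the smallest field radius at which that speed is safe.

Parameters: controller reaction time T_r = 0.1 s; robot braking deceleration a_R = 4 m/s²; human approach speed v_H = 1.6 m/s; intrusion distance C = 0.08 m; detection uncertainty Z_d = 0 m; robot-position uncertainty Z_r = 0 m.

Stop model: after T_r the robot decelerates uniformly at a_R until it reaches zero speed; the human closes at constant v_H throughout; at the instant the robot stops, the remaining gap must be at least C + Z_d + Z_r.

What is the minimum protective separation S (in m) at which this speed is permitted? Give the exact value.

S_min = 5729/3200 m = 1.7903 m

braking lasts T_s = (41/20)/4 = 0.5125 s
robot covers v_R·T_r = 2.0500·0.1000 = 0.2050 m before braking
braking distance = 2.0500²/(2·4.0000) = 0.5253 m
human over T_r+T_s: 1.6000·(0.1000+0.5125) = 0.9800 m
margins: 0.0800+0.0000+0.0000 = 0.0800 m
S_min ≈ 0.2050+0.5253+0.9800+0.0800  ⇒  S_min = 5729/3200 m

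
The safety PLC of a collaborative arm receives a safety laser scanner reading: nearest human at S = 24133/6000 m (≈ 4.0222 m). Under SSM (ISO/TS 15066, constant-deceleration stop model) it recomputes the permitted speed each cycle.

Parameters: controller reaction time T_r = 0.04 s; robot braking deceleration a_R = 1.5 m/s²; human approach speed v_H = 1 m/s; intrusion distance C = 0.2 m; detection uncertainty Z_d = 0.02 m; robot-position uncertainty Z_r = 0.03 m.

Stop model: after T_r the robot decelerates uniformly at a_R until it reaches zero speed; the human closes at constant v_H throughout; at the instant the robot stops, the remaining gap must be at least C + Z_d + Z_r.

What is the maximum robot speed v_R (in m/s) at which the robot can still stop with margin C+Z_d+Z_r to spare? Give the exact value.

quadratic (1/3)·v² + (53/75)·v + (-22393/6000) = 0
  disc = (53/75)² − 4·(1/3)·(-22393/6000) = 13689/2500 ; √disc = 117/50
  v_R = (−(53/75) + 117/50) / (2·(1/3)) = 49/20 m/s
check:
T_s = v_R/a_R = (49/20)/(3/2) = 1.6333 s
reaction-phase robot travel = 2.4500·0.0400 = 0.0980 m
robot covers 2.4500·1.6333 − ½·1.5000·1.6333² = 2.0008 m while stopping
human over T_r+T_s: 1.0000·(0.0400+1.6333) = 1.6733 m
residual clearance needed = 0.2000+0.0200+0.0300 = 0.2500 m
sum ≈ 0.0980+2.0008+1.6733+0.2500 ≈ 4.0222 m = S ✓

v_R_max = 49/20 m/s = 2.4500 m/s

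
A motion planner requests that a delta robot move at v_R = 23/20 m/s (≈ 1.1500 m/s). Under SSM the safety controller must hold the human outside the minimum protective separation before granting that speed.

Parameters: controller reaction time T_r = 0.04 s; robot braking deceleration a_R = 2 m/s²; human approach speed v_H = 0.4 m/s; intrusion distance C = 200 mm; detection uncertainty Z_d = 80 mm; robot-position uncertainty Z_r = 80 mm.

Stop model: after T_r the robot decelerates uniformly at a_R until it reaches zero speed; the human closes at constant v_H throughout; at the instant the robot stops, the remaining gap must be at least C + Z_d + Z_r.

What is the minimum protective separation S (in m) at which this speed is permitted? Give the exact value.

braking lasts T_s = (23/20)/2 = 0.5750 s
robot covers v_R·T_r = 1.1500·0.0400 = 0.0460 m before braking
braking distance = 1.1500²/(2·2.0000) = 0.3306 m
human closes 0.4000·0.6150 = 0.2460 m
margins: 0.2000+0.0800+0.0800 = 0.3600 m
S_min ≈ 0.0460+0.3306+0.2460+0.3600  ⇒  S_min = 7861/8000 m

S_min = 7861/8000 m = 0.9826 m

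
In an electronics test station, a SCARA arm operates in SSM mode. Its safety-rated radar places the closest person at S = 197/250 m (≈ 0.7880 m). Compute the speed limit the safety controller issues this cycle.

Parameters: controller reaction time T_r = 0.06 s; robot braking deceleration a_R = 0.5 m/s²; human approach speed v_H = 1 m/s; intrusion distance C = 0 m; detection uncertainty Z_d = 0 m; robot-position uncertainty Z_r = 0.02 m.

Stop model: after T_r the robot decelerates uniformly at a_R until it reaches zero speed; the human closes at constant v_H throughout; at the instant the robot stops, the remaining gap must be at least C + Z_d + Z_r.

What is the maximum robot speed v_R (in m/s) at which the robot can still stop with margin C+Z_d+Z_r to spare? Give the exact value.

v_R_max = 3/10 m/s = 0.3000 m/s

quadratic (1)·v² + (103/50)·v + (-177/250) = 0
  disc = (103/50)² − 4·(1)·(-177/250) = 17689/2500 ; √disc = 133/50
  v_R = (−(103/50) + 133/50) / (2·(1)) = 3/10 m/s
check:
braking lasts T_s = (3/10)/(1/2) = 0.6000 s
robot in T_r: 0.3000·0.0600 = 0.0180 m
robot under decel: 0.3000²/(2·0.5000) = 0.0900 m
human closes 1.0000·0.6600 = 0.6600 m
residual clearance needed = 0.0000+0.0000+0.0200 = 0.0200 m
sum ≈ 0.0180+0.0900+0.6600+0.0200 ≈ 0.7880 m = S ✓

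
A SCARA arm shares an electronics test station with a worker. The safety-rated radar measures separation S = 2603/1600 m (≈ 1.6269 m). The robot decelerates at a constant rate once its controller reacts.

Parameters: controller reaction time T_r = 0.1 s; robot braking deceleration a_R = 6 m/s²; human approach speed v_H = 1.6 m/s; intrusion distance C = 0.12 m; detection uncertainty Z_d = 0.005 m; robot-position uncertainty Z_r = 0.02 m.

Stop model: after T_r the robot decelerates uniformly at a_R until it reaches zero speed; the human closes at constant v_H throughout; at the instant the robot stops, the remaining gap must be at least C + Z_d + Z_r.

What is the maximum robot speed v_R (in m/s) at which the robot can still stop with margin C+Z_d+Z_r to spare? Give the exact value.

v_R_max = 47/20 m/s = 2.3500 m/s

quadratic (1/12)·v² + (11/30)·v + (-423/320) = 0
  disc = (11/30)² − 4·(1/12)·(-423/320) = 8281/14400 ; √disc = 91/120
  v_R = (−(11/30) + 91/120) / (2·(1/12)) = 47/20 m/s
check:
T_s = v_R/a_R = (47/20)/6 = 0.3917 s
robot covers v_R·T_r = 2.3500·0.1000 = 0.2350 m before braking
robot under decel: 2.3500²/(2·6.0000) = 0.4602 m
person approaches 1.6000·(0.1000+0.3917) = 0.7867 m
residual clearance needed = 0.1200+0.0050+0.0200 = 0.1450 m
sum ≈ 0.2350+0.4602+0.7867+0.1450 ≈ 1.6269 m = S ✓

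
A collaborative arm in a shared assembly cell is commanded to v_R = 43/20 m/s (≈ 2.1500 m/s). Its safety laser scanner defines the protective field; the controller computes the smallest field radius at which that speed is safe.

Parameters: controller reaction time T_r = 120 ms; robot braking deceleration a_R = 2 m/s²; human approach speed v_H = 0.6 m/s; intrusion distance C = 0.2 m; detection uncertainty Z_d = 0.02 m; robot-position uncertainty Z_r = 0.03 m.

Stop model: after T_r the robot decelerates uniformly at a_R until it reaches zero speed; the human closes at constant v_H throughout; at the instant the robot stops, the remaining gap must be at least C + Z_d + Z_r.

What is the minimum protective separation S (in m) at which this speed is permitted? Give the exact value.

S_min = 3809/1600 m = 2.3806 m

T_s = v_R/a_R = (43/20)/2 = 1.0750 s
robot in T_r: 2.1500·0.1200 = 0.2580 m
robot under decel: 2.1500²/(2·2.0000) = 1.1556 m
human closes 0.6000·1.1950 = 0.7170 m
margins: 0.2000+0.0200+0.0300 = 0.2500 m
S_min ≈ 0.2580+1.1556+0.7170+0.2500  ⇒  S_min = 3809/1600 m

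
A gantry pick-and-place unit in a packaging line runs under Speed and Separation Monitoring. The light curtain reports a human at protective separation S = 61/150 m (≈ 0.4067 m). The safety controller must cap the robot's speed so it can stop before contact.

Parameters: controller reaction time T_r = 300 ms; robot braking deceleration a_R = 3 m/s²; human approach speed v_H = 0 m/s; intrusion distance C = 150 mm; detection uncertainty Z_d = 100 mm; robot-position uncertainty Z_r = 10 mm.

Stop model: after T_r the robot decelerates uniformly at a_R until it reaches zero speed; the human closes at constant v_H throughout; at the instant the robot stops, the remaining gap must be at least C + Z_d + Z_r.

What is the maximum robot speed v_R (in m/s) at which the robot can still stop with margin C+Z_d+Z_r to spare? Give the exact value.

quadratic (1/6)·v² + (3/10)·v + (-11/75) = 0
  disc = (3/10)² − 4·(1/6)·(-11/75) = 169/900 ; √disc = 13/30
  v_R = (−(3/10) + 13/30) / (2·(1/6)) = 2/5 m/s
check:
T_s = v_R/a_R = (2/5)/3 = 0.1333 s
reaction-phase robot travel = 0.4000·0.3000 = 0.1200 m
robot covers 0.4000·0.1333 − ½·3.0000·0.1333² = 0.0267 m while stopping
human over T_r+T_s: 0.0000·(0.3000+0.1333) = 0.0000 m
residual clearance needed = 0.1500+0.1000+0.0100 = 0.2600 m
sum ≈ 0.1200+0.0267+0.0000+0.2600 ≈ 0.4067 m = S ✓

v_R_max = 2/5 m/s = 0.4000 m/s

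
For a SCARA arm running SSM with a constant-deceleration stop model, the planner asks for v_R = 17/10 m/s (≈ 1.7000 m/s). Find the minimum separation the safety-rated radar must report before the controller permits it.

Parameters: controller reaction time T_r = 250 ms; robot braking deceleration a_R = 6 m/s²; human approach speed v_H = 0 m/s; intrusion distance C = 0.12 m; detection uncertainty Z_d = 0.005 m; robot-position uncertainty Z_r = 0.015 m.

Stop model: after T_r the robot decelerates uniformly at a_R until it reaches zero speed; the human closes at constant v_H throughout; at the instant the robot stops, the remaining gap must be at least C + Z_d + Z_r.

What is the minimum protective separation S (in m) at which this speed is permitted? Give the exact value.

stop time T_s = (17/10)/6 = 0.2833 s
robot in T_r: 1.7000·0.2500 = 0.4250 m
robot under decel: 1.7000²/(2·6.0000) = 0.2408 m
human closes 0.0000·0.5333 = 0.0000 m
C+Z_d+Z_r = 0.1200+0.0050+0.0150 = 0.1400 m
S_min ≈ 0.4250+0.2408+0.0000+0.1400  ⇒  S_min = 967/1200 m

S_min = 967/1200 m = 0.8058 m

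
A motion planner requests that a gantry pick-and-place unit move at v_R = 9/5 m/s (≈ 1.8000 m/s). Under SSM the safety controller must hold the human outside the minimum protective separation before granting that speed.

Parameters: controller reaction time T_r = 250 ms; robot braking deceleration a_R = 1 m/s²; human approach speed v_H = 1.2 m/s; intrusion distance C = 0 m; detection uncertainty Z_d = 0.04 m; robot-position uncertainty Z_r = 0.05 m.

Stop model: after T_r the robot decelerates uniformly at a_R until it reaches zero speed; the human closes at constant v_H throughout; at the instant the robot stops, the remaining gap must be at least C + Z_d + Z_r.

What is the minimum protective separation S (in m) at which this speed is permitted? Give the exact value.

S_min = 231/50 m = 4.6200 m

braking lasts T_s = (9/5)/1 = 1.8000 s
robot in T_r: 1.8000·0.2500 = 0.4500 m
braking distance = 1.8000²/(2·1.0000) = 1.6200 m
human closes 1.2000·2.0500 = 2.4600 m
C+Z_d+Z_r = 0.0000+0.0400+0.0500 = 0.0900 m
S_min ≈ 0.4500+1.6200+2.4600+0.0900  ⇒  S_min = 231/50 m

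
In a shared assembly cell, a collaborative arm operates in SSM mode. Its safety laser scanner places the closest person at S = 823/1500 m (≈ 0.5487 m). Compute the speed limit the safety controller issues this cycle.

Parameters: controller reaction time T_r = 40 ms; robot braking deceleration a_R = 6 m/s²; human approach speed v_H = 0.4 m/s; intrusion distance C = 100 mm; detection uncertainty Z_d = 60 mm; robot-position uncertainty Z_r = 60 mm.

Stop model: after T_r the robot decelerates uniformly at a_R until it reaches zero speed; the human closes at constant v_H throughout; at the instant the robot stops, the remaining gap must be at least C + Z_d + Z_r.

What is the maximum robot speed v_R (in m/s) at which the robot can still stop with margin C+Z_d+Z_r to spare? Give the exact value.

v_R_max = 7/5 m/s = 1.4000 m/s

collect terms ⇒ (1/12)·v_R² + (8/75)·v_R + (-469/1500) = 0
  disc = (8/75)² − 4·(1/12)·(-469/1500) = 289/2500 ; √disc = 17/50
  v_R = (−(8/75) + 17/50) / (2·(1/12)) = 7/5 m/s
check:
braking lasts T_s = (7/5)/6 = 0.2333 s
reaction-phase robot travel = 1.4000·0.0400 = 0.0560 m
robot covers 1.4000·0.2333 − ½·6.0000·0.2333² = 0.1633 m while stopping
human closes 0.4000·0.2733 = 0.1093 m
residual clearance needed = 0.1000+0.0600+0.0600 = 0.2200 m
sum ≈ 0.0560+0.1633+0.1093+0.2200 ≈ 0.5487 m = S ✓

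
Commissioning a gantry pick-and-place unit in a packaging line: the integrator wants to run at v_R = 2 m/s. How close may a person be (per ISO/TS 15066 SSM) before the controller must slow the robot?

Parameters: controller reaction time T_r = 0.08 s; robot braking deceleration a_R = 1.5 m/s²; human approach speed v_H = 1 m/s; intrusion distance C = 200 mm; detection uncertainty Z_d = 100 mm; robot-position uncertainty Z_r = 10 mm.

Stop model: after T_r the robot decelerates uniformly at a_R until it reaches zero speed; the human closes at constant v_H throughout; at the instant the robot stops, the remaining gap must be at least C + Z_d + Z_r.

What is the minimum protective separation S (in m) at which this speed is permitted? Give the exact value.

S_min = 193/60 m = 3.2167 m

braking lasts T_s = 2/(3/2) = 1.3333 s
robot covers v_R·T_r = 2.0000·0.0800 = 0.1600 m before braking
braking distance = 2.0000²/(2·1.5000) = 1.3333 m
person approaches 1.0000·(0.0800+1.3333) = 1.4133 m
residual clearance needed = 0.2000+0.1000+0.0100 = 0.3100 m
S_min ≈ 0.1600+1.3333+1.4133+0.3100  ⇒  S_min = 193/60 m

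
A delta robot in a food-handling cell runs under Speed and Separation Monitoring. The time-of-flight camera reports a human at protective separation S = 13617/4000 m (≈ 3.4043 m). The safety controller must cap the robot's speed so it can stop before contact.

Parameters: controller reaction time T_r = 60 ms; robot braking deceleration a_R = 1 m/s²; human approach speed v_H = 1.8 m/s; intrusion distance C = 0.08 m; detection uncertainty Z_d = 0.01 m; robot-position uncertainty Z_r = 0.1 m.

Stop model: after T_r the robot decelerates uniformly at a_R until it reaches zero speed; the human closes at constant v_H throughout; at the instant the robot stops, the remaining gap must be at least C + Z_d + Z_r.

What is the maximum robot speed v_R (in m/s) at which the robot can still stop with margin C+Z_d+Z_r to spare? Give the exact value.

v_R_max = 5/4 m/s = 1.2500 m/s

quadratic (1/2)·v² + (93/50)·v + (-497/160) = 0
  disc = (93/50)² − 4·(1/2)·(-497/160) = 96721/10000 ; √disc = 311/100
  v_R = (−(93/50) + 311/100) / (2·(1/2)) = 5/4 m/s
check:
T_s = v_R/a_R = (5/4)/1 = 1.2500 s
robot in T_r: 1.2500·0.0600 = 0.0750 m
robot under decel: 1.2500²/(2·1.0000) = 0.7812 m
human closes 1.8000·1.3100 = 2.3580 m
residual clearance needed = 0.0800+0.0100+0.1000 = 0.1900 m
sum ≈ 0.0750+0.7812+2.3580+0.1900 ≈ 3.4043 m = S ✓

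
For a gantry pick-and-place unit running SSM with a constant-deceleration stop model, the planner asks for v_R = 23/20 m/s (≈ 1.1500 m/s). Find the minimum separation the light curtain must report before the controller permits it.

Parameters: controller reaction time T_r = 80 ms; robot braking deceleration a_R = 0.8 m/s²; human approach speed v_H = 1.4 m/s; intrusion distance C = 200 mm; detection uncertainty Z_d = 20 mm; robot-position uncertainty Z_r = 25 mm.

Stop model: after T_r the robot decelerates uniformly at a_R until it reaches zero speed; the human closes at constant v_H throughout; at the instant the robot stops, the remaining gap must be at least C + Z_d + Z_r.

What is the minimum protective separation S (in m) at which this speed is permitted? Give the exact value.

T_s = v_R/a_R = (23/20)/(4/5) = 1.4375 s
robot in T_r: 1.1500·0.0800 = 0.0920 m
robot covers 1.1500·1.4375 − ½·0.8000·1.4375² = 0.8266 m while stopping
human over T_r+T_s: 1.4000·(0.0800+1.4375) = 2.1245 m
margins: 0.2000+0.0200+0.0250 = 0.2450 m
S_min ≈ 0.0920+0.8266+2.1245+0.2450  ⇒  S_min = 52609/16000 m

S_min = 52609/16000 m = 3.2881 m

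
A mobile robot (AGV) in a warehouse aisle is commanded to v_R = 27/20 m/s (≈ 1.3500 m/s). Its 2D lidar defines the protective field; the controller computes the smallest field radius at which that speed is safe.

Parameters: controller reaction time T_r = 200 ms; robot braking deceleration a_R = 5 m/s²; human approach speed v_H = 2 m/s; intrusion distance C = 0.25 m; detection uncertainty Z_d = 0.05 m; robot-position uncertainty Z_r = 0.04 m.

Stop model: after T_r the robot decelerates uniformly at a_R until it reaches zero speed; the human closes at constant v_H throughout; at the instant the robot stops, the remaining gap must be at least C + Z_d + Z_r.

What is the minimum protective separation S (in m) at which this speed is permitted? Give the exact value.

S_min = 6929/4000 m = 1.7323 m

T_s = v_R/a_R = (27/20)/5 = 0.2700 s
robot in T_r: 1.3500·0.2000 = 0.2700 m
braking distance = 1.3500²/(2·5.0000) = 0.1822 m
human over T_r+T_s: 2.0000·(0.2000+0.2700) = 0.9400 m
C+Z_d+Z_r = 0.2500+0.0500+0.0400 = 0.3400 m
S_min ≈ 0.2700+0.1822+0.9400+0.3400  ⇒  S_min = 6929/4000 m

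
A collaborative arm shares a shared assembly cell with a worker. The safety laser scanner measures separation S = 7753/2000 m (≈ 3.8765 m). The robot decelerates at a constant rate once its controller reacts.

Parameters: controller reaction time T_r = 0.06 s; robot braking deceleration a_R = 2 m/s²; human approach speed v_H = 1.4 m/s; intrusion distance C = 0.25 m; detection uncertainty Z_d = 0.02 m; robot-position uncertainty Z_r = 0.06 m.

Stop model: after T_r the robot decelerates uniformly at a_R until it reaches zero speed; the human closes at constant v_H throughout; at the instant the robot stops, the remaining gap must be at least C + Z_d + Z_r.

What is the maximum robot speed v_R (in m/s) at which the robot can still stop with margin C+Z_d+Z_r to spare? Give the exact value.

v_R_max = 5/2 m/s = 2.5000 m/s

at the boundary: (1/4)·v² + (19/25)·v + (-277/80) = 0
  disc = (19/25)² − 4·(1/4)·(-277/80) = 40401/10000 ; √disc = 201/100
  v_R = (−(19/25) + 201/100) / (2·(1/4)) = 5/2 m/s
check:
T_s = v_R/a_R = (5/2)/2 = 1.2500 s
robot in T_r: 2.5000·0.0600 = 0.1500 m
robot under decel: 2.5000²/(2·2.0000) = 1.5625 m
human closes 1.4000·1.3100 = 1.8340 m
residual clearance needed = 0.2500+0.0200+0.0600 = 0.3300 m
sum ≈ 0.1500+1.5625+1.8340+0.3300 ≈ 3.8765 m = S ✓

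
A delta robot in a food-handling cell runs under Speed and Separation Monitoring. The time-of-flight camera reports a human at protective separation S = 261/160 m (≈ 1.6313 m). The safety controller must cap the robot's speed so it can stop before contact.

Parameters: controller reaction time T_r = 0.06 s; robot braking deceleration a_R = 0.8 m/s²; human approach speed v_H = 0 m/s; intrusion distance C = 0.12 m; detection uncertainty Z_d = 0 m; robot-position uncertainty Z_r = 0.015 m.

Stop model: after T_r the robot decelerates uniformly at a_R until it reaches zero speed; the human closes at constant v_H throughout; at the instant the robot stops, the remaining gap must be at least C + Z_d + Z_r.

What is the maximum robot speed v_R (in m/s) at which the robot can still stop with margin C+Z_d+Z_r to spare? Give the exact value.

v_R_max = 3/2 m/s = 1.5000 m/s

at the boundary: (5/8)·v² + (3/50)·v + (-1197/800) = 0
  disc = (3/50)² − 4·(5/8)·(-1197/800) = 149769/40000 ; √disc = 387/200
  v_R = (−(3/50) + 387/200) / (2·(5/8)) = 3/2 m/s
check:
T_s = v_R/a_R = (3/2)/(4/5) = 1.8750 s
robot in T_r: 1.5000·0.0600 = 0.0900 m
robot under decel: 1.5000²/(2·0.8000) = 1.4062 m
person approaches 0.0000·(0.0600+1.8750) = 0.0000 m
residual clearance needed = 0.1200+0.0000+0.0150 = 0.1350 m
sum ≈ 0.0900+1.4062+0.0000+0.1350 ≈ 1.6313 m = S ✓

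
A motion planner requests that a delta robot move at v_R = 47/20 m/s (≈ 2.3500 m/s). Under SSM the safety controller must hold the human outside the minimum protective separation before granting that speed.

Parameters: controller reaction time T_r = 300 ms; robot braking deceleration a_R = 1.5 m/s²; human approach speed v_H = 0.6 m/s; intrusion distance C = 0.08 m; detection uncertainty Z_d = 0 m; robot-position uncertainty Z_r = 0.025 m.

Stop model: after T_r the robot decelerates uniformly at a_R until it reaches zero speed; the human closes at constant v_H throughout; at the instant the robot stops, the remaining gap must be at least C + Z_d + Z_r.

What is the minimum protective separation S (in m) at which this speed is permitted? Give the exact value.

S_min = 181/48 m = 3.7708 m

T_s = v_R/a_R = (47/20)/(3/2) = 1.5667 s
reaction-phase robot travel = 2.3500·0.3000 = 0.7050 m
robot covers 2.3500·1.5667 − ½·1.5000·1.5667² = 1.8408 m while stopping
human closes 0.6000·1.8667 = 1.1200 m
C+Z_d+Z_r = 0.0800+0.0000+0.0250 = 0.1050 m
S_min ≈ 0.7050+1.8408+1.1200+0.1050  ⇒  S_min = 181/48 m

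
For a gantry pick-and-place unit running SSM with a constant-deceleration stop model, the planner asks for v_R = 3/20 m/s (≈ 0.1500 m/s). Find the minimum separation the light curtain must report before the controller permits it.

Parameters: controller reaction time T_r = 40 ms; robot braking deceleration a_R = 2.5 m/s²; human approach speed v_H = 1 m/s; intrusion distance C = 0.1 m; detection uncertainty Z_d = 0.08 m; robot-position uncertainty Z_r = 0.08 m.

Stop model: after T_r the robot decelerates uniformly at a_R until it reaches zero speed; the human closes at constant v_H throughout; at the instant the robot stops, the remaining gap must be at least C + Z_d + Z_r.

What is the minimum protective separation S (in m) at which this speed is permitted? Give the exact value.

S_min = 741/2000 m = 0.3705 m

stop time T_s = (3/20)/(5/2) = 0.0600 s
reaction-phase robot travel = 0.1500·0.0400 = 0.0060 m
robot covers 0.1500·0.0600 − ½·2.5000·0.0600² = 0.0045 m while stopping
person approaches 1.0000·(0.0400+0.0600) = 0.1000 m
C+Z_d+Z_r = 0.1000+0.0800+0.0800 = 0.2600 m
S_min ≈ 0.0060+0.0045+0.1000+0.2600  ⇒  S_min = 741/2000 m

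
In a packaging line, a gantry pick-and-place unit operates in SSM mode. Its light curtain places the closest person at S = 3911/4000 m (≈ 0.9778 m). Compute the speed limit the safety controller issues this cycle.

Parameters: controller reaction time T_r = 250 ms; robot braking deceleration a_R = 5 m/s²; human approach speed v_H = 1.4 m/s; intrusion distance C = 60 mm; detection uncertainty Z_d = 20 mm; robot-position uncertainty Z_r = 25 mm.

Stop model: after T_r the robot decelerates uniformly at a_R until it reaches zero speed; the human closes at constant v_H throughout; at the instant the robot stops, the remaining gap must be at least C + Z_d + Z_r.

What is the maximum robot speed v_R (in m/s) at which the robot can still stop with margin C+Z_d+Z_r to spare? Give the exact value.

quadratic (1/10)·v² + (53/100)·v + (-2091/4000) = 0
  disc = (53/100)² − 4·(1/10)·(-2091/4000) = 49/100 ; √disc = 7/10
  v_R = (−(53/100) + 7/10) / (2·(1/10)) = 17/20 m/s
check:
T_s = v_R/a_R = (17/20)/5 = 0.1700 s
robot covers v_R·T_r = 0.8500·0.2500 = 0.2125 m before braking
robot under decel: 0.8500²/(2·5.0000) = 0.0722 m
human over T_r+T_s: 1.4000·(0.2500+0.1700) = 0.5880 m
residual clearance needed = 0.0600+0.0200+0.0250 = 0.1050 m
sum ≈ 0.2125+0.0722+0.5880+0.1050 ≈ 0.9778 m = S ✓

v_R_max = 17/20 m/s = 0.8500 m/s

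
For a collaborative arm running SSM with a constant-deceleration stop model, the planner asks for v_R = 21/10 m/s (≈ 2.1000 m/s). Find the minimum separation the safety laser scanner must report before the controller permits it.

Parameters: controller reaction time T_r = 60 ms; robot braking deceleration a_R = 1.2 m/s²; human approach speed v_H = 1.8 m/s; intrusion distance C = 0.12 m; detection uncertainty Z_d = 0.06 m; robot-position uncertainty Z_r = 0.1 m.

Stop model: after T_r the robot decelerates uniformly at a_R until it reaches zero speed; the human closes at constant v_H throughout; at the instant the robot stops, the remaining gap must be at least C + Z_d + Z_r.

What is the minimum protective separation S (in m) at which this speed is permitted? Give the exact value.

T_s = v_R/a_R = (21/10)/(6/5) = 1.7500 s
robot in T_r: 2.1000·0.0600 = 0.1260 m
braking distance = 2.1000²/(2·1.2000) = 1.8375 m
human over T_r+T_s: 1.8000·(0.0600+1.7500) = 3.2580 m
C+Z_d+Z_r = 0.1200+0.0600+0.1000 = 0.2800 m
S_min ≈ 0.1260+1.8375+3.2580+0.2800  ⇒  S_min = 11003/2000 m

S_min = 11003/2000 m = 5.5015 m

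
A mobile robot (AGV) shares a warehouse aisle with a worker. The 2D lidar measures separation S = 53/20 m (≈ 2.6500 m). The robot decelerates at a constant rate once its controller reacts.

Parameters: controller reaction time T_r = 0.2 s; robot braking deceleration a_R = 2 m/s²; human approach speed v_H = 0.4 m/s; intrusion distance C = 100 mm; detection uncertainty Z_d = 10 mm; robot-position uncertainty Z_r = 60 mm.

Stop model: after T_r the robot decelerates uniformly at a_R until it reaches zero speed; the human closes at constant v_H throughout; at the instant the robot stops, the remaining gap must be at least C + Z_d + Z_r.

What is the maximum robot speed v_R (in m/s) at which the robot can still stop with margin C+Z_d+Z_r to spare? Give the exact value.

at the boundary: (1/4)·v² + (2/5)·v + (-12/5) = 0
  disc = (2/5)² − 4·(1/4)·(-12/5) = 64/25 ; √disc = 8/5
  v_R = (−(2/5) + 8/5) / (2·(1/4)) = 12/5 m/s
check:
T_s = v_R/a_R = (12/5)/2 = 1.2000 s
robot in T_r: 2.4000·0.2000 = 0.4800 m
robot covers 2.4000·1.2000 − ½·2.0000·1.2000² = 1.4400 m while stopping
human closes 0.4000·1.4000 = 0.5600 m
C+Z_d+Z_r = 0.1000+0.0100+0.0600 = 0.1700 m
sum ≈ 0.4800+1.4400+0.5600+0.1700 ≈ 2.6500 m = S ✓

v_R_max = 12/5 m/s = 2.4000 m/s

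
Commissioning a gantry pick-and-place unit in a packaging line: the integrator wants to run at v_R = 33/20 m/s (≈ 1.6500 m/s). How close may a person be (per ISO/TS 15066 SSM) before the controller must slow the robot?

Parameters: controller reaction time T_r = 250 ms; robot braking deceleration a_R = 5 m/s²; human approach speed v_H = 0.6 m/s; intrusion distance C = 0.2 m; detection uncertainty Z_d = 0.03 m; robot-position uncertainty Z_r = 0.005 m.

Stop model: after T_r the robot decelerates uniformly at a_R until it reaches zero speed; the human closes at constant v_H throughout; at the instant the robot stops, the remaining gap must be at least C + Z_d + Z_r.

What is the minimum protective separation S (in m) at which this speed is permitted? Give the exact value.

S_min = 5071/4000 m = 1.2677 m

braking lasts T_s = (33/20)/5 = 0.3300 s
reaction-phase robot travel = 1.6500·0.2500 = 0.4125 m
braking distance = 1.6500²/(2·5.0000) = 0.2722 m
person approaches 0.6000·(0.2500+0.3300) = 0.3480 m
residual clearance needed = 0.2000+0.0300+0.0050 = 0.2350 m
S_min ≈ 0.4125+0.2722+0.3480+0.2350  ⇒  S_min = 5071/4000 m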